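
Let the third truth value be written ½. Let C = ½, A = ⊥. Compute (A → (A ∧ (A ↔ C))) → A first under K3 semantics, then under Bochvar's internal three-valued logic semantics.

In K3: A ↔ C = ⊥ ↔ ½ = ½
A ∧ (A ↔ C) = ⊥ ∧ ½ = ⊥
A → (A ∧ (A ↔ C)) = ⊥ → ⊥ = ⊤
(A → (A ∧ (A ↔ C))) → A = ⊤ → ⊥ = ⊥
In Bochvar's internal three-valued logic: A ↔ C = ⊥ ↔ ½ = ½
A ∧ (A ↔ C) = ⊥ ∧ ½ = ½
A → (A ∧ (A ↔ C)) = ⊥ → ½ = ½
(A → (A ∧ (A ↔ C))) → A = ½ → ⊥ = ½
They differ because K3 and Bochvar's internal three-valued logic treat ½ differently under the binary connectives.

⊥; ½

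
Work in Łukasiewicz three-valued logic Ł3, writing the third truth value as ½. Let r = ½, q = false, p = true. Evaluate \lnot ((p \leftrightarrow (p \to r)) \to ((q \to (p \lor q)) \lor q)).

p \to r = true \to ½ = ½  [min(1, 1−1+½)]
p \leftrightarrow (p \to r) = true \leftrightarrow ½ = ½
p \lor q = true \lor false = true
q \to (p \lor q) = false \to true = true
(q \to (p \lor q)) \lor q = true \lor false = true
(p \leftrightarrow (p \to r)) \to ((q \to (p \lor q)) \lor q) = ½ \to true = true
\lnot ((p \leftrightarrow (p \to r)) \to ((q \to (p \lor q)) \lor q)) = \lnot true = false

false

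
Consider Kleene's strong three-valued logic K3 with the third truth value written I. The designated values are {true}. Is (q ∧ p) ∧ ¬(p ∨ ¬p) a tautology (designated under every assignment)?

No

Countermodel: q=true, p=true gives false, which is not designated.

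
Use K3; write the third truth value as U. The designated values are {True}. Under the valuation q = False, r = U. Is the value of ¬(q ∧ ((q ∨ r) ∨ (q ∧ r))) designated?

Yes

q ∨ r = False ∨ U = U
q ∧ r = False ∧ U = False
(q ∨ r) ∨ (q ∧ r) = U ∨ False = U
q ∧ ((q ∨ r) ∨ (q ∧ r)) = False ∧ U = False
¬(q ∧ ((q ∨ r) ∨ (q ∧ r))) = ¬False = True
True ∈ {True}.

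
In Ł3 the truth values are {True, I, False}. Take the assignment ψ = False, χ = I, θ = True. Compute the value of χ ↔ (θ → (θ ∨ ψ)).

I

θ ∨ ψ = True ∨ False = True
θ → (θ ∨ ψ) = True → True = True
χ ↔ (θ → (θ ∨ ψ)) = I ↔ True = I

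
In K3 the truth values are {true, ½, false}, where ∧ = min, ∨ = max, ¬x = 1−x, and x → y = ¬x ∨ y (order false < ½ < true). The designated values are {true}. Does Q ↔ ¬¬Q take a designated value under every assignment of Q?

Countermodel: Q=½ gives ½, which is not designated.

No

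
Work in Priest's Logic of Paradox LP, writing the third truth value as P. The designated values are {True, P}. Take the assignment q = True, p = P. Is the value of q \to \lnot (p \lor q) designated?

No

p \lor q = P \lor True = True
\lnot (p \lor q) = \lnot True = False
q \to \lnot (p \lor q) = True \to False = False
False ∉ {True, P}.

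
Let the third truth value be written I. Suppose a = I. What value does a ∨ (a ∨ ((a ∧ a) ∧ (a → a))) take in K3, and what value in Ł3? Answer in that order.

In K3: a ∧ a = I ∧ I = I
a → a = I → I = I
(a ∧ a) ∧ (a → a) = I ∧ I = I
a ∨ ((a ∧ a) ∧ (a → a)) = I ∨ I = I
a ∨ (a ∨ ((a ∧ a) ∧ (a → a))) = I ∨ I = I
In Ł3: a ∧ a = I ∧ I = I
a → a = I → I = 1  [min(1, 1−½+½)]
(a ∧ a) ∧ (a → a) = I ∧ 1 = I
a ∨ ((a ∧ a) ∧ (a → a)) = I ∨ I = I
a ∨ (a ∨ ((a ∧ a) ∧ (a → a))) = I ∨ I = I

I; I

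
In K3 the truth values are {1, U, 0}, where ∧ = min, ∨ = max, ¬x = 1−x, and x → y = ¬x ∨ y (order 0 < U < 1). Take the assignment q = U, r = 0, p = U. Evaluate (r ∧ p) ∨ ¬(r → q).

r ∧ p = 0 ∧ U = 0
r → q = 0 → U = 1
¬(r → q) = ¬1 = 0
(r ∧ p) ∨ ¬(r → q) = 0 ∨ 0 = 0

0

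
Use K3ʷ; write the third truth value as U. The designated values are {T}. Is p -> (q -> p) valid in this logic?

Countermodel: p=T, q=U gives U, which is not designated.

No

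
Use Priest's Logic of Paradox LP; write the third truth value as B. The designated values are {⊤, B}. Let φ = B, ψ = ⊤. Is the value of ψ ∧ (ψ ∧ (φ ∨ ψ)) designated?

Yes

φ ∨ ψ = B ∨ ⊤ = ⊤
ψ ∧ (φ ∨ ψ) = ⊤ ∧ ⊤ = ⊤
ψ ∧ (ψ ∧ (φ ∨ ψ)) = ⊤ ∧ ⊤ = ⊤
⊤ ∈ {⊤, B}.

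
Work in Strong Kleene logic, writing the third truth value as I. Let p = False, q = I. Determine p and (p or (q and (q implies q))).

False

q implies q = I implies I = I
q and (q implies q) = I and I = I
p or (q and (q implies q)) = False or I = I
p and (p or (q and (q implies q))) = False and I = False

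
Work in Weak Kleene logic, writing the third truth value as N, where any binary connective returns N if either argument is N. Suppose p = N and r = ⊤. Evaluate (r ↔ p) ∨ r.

N

r ↔ p = ⊤ ↔ N = N
(r ↔ p) ∨ r = N ∨ ⊤ = N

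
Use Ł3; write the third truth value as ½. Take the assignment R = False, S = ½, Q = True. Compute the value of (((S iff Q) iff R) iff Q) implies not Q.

S iff Q = ½ iff True = ½  [1 − |½−1|]
(S iff Q) iff R = ½ iff False = ½
((S iff Q) iff R) iff Q = ½ iff True = ½
not Q = not True = False
(((S iff Q) iff R) iff Q) implies not Q = ½ implies False = ½

½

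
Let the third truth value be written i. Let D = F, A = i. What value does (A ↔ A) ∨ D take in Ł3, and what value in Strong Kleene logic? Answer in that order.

T; i

In Ł3: A ↔ A = i ↔ i = T  [1 − |½−½|]
(A ↔ A) ∨ D = T ∨ F = T
In Strong Kleene logic: A ↔ A = i ↔ i = i
(A ↔ A) ∨ D = i ∨ F = i
They differ because Ł3 and Strong Kleene logic treat i differently under implication.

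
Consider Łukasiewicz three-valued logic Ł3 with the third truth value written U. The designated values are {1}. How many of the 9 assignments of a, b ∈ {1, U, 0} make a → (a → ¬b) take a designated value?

Of the 9 assignments, 7 give a value in {1}.

7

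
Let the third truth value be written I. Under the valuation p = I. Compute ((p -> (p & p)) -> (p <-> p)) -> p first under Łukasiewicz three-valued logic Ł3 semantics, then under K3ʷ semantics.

I; I

In Łukasiewicz three-valued logic Ł3: p & p = I & I = I
p -> (p & p) = I -> I = true  [min(1, 1−½+½)]
p <-> p = I <-> I = true
(p -> (p & p)) -> (p <-> p) = true -> true = true
((p -> (p & p)) -> (p <-> p)) -> p = true -> I = I
In K3ʷ: p & p = I & I = I
p -> (p & p) = I -> I = I  [any arg is the third value ⇒ result is the third value]
p <-> p = I <-> I = I
(p -> (p & p)) -> (p <-> p) = I -> I = I
((p -> (p & p)) -> (p <-> p)) -> p = I -> I = I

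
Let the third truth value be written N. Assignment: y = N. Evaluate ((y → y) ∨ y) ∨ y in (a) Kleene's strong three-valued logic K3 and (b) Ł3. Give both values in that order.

In Kleene's strong three-valued logic K3: y → y = N → N = N  [¬N ∨ N]
(y → y) ∨ y = N ∨ N = N
((y → y) ∨ y) ∨ y = N ∨ N = N
In Ł3: y → y = N → N = True  [min(1, 1−½+½)]
(y → y) ∨ y = True ∨ N = True
((y → y) ∨ y) ∨ y = True ∨ N = True
They differ because Kleene's strong three-valued logic K3 and Ł3 treat N differently under implication.

N; True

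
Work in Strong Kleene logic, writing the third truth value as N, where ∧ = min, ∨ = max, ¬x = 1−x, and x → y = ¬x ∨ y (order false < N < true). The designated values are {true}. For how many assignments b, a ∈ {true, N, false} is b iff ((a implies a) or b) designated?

Designated under: (b=true, a=true); (b=true, a=N); (b=true, a=false).

3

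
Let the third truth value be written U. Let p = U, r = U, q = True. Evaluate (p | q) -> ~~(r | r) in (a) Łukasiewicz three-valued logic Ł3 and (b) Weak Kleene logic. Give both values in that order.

U; U

In Łukasiewicz three-valued logic Ł3: p | q = U | True = True
r | r = U | U = U
~(r | r) = ~U = U
~~(r | r) = ~U = U
(p | q) -> ~~(r | r) = True -> U = U
In Weak Kleene logic: p | q = U | True = U
r | r = U | U = U
~(r | r) = ~U = U
~~(r | r) = ~U = U
(p | q) -> ~~(r | r) = U -> U = U  [any arg is the third value ⇒ result is the third value]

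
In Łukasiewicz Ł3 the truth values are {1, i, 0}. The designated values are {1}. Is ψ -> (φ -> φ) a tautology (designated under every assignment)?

Every assignment of ψ, φ over {1, i, 0} gives a value in {1}.
In particular, with ψ=i, φ=i: ψ -> (φ -> φ) = 1.

Yes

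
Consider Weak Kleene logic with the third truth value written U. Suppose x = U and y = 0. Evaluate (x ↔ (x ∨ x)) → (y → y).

x ∨ x = U ∨ U = U
x ↔ (x ∨ x) = U ↔ U = U
y → y = 0 → 0 = 1
(x ↔ (x ∨ x)) → (y → y) = U → 1 = U  [any arg is the third value ⇒ result is the third value]

U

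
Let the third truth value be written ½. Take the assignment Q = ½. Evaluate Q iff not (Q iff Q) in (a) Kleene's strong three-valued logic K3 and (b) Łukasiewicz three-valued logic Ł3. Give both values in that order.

In Kleene's strong three-valued logic K3: Q iff Q = ½ iff ½ = ½
not (Q iff Q) = not ½ = ½
Q iff not (Q iff Q) = ½ iff ½ = ½
In Łukasiewicz three-valued logic Ł3: Q iff Q = ½ iff ½ = T  [1 − |½−½|]
not (Q iff Q) = not T = F
Q iff not (Q iff Q) = ½ iff F = ½

½; ½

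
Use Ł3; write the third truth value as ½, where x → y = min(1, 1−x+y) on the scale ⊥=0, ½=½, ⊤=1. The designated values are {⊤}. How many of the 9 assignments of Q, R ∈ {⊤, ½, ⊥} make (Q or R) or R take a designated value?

5

Of the 9 assignments, 5 give a value in {⊤}.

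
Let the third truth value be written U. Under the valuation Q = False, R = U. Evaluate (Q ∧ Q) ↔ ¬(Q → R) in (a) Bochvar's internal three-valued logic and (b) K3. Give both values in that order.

In Bochvar's internal three-valued logic: Q ∧ Q = False ∧ False = False
Q → R = False → U = U
¬(Q → R) = ¬U = U
(Q ∧ Q) ↔ ¬(Q → R) = False ↔ U = U
In K3: Q ∧ Q = False ∧ False = False
Q → R = False → U = True  [¬False ∨ U]
¬(Q → R) = ¬True = False
(Q ∧ Q) ↔ ¬(Q → R) = False ↔ False = True
They differ because Bochvar's internal three-valued logic and K3 treat U differently under the binary connectives.

U; True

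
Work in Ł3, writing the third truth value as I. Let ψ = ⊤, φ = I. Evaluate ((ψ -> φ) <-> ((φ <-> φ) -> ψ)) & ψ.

I

ψ -> φ = ⊤ -> I = I  [min(1, 1−1+½)]
φ <-> φ = I <-> I = ⊤
(φ <-> φ) -> ψ = ⊤ -> ⊤ = ⊤
(ψ -> φ) <-> ((φ <-> φ) -> ψ) = I <-> ⊤ = I
((ψ -> φ) <-> ((φ <-> φ) -> ψ)) & ψ = I & ⊤ = I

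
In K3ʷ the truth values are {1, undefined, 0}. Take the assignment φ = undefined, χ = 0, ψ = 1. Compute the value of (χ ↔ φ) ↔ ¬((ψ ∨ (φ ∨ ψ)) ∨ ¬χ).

χ ↔ φ = 0 ↔ undefined = undefined
φ ∨ ψ = undefined ∨ 1 = undefined
ψ ∨ (φ ∨ ψ) = 1 ∨ undefined = undefined
¬χ = ¬0 = 1
(ψ ∨ (φ ∨ ψ)) ∨ ¬χ = undefined ∨ 1 = undefined
¬((ψ ∨ (φ ∨ ψ)) ∨ ¬χ) = ¬undefined = undefined
(χ ↔ φ) ↔ ¬((ψ ∨ (φ ∨ ψ)) ∨ ¬χ) = undefined ↔ undefined = undefined

undefined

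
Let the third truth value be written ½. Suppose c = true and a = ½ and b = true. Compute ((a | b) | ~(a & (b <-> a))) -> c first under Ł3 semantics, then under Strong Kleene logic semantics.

In Ł3: a | b = ½ | true = true
b <-> a = true <-> ½ = ½
a & (b <-> a) = ½ & ½ = ½
~(a & (b <-> a)) = ~½ = ½
(a | b) | ~(a & (b <-> a)) = true | ½ = true
((a | b) | ~(a & (b <-> a))) -> c = true -> true = true
In Strong Kleene logic: a | b = ½ | true = true
b <-> a = true <-> ½ = ½
a & (b <-> a) = ½ & ½ = ½
~(a & (b <-> a)) = ~½ = ½
(a | b) | ~(a & (b <-> a)) = true | ½ = true
((a | b) | ~(a & (b <-> a))) -> c = true -> true = true

true; true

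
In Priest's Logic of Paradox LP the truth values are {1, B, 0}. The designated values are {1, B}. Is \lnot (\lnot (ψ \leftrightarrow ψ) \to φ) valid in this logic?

No

Countermodel: ψ=1, φ=1 gives 0, which is not designated.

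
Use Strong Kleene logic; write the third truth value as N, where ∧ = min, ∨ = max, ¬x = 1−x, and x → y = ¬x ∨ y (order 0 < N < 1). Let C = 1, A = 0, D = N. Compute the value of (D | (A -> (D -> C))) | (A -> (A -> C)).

1

D -> C = N -> 1 = 1  [~N | 1]
A -> (D -> C) = 0 -> 1 = 1
D | (A -> (D -> C)) = N | 1 = 1
A -> C = 0 -> 1 = 1
A -> (A -> C) = 0 -> 1 = 1
(D | (A -> (D -> C))) | (A -> (A -> C)) = 1 | 1 = 1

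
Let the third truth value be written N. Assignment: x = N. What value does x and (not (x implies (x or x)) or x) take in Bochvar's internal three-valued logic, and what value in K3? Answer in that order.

N; N

In Bochvar's internal three-valued logic: x or x = N or N = N
x implies (x or x) = N implies N = N  [any arg is the third value ⇒ result is the third value]
not (x implies (x or x)) = not N = N
not (x implies (x or x)) or x = N or N = N
x and (not (x implies (x or x)) or x) = N and N = N
In K3: x or x = N or N = N
x implies (x or x) = N implies N = N  [not N or N]
not (x implies (x or x)) = not N = N
not (x implies (x or x)) or x = N or N = N
x and (not (x implies (x or x)) or x) = N and N = N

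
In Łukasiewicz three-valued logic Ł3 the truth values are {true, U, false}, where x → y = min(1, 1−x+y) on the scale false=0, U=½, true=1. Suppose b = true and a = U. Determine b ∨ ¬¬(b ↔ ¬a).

¬a = ¬U = U
b ↔ ¬a = true ↔ U = U  [1 − |1−½|]
¬(b ↔ ¬a) = ¬U = U
¬¬(b ↔ ¬a) = ¬U = U
b ∨ ¬¬(b ↔ ¬a) = true ∨ U = true

true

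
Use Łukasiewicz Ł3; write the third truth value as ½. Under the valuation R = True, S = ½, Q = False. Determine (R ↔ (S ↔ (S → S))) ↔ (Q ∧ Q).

½

S → S = ½ → ½ = True
S ↔ (S → S) = ½ ↔ True = ½
R ↔ (S ↔ (S → S)) = True ↔ ½ = ½
Q ∧ Q = False ∧ False = False
(R ↔ (S ↔ (S → S))) ↔ (Q ∧ Q) = ½ ↔ False = ½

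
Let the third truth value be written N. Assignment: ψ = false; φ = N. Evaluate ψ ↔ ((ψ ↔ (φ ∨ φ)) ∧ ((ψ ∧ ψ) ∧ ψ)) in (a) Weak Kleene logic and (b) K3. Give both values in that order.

N; true

In Weak Kleene logic: φ ∨ φ = N ∨ N = N
ψ ↔ (φ ∨ φ) = false ↔ N = N
ψ ∧ ψ = false ∧ false = false
(ψ ∧ ψ) ∧ ψ = false ∧ false = false
(ψ ↔ (φ ∨ φ)) ∧ ((ψ ∧ ψ) ∧ ψ) = N ∧ false = N
ψ ↔ ((ψ ↔ (φ ∨ φ)) ∧ ((ψ ∧ ψ) ∧ ψ)) = false ↔ N = N
In K3: φ ∨ φ = N ∨ N = N
ψ ↔ (φ ∨ φ) = false ↔ N = N
ψ ∧ ψ = false ∧ false = false
(ψ ∧ ψ) ∧ ψ = false ∧ false = false
(ψ ↔ (φ ∨ φ)) ∧ ((ψ ∧ ψ) ∧ ψ) = N ∧ false = false
ψ ↔ ((ψ ↔ (φ ∨ φ)) ∧ ((ψ ∧ ψ) ∧ ψ)) = false ↔ false = true
They differ because Weak Kleene logic and K3 treat N differently under the binary connectives.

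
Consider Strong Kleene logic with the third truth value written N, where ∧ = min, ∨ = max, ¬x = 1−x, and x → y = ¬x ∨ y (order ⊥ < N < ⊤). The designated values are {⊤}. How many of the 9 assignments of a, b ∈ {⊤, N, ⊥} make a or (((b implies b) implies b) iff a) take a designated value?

4

Designated under: (a=⊤, b=⊤); (a=⊤, b=N); (a=⊤, b=⊥); (a=⊥, b=⊥).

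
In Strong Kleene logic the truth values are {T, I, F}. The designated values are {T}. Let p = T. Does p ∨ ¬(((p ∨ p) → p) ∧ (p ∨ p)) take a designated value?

p ∨ p = T ∨ T = T
(p ∨ p) → p = T → T = T
p ∨ p = T ∨ T = T
((p ∨ p) → p) ∧ (p ∨ p) = T ∧ T = T
¬(((p ∨ p) → p) ∧ (p ∨ p)) = ¬T = F
p ∨ ¬(((p ∨ p) → p) ∧ (p ∨ p)) = T ∨ F = T
T ∈ {T}.

Yes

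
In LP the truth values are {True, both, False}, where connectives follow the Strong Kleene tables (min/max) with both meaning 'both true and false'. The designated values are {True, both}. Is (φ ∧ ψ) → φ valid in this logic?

Yes

Every assignment of φ, ψ over {True, both, False} gives a value in {True, both}.
In particular, with φ=both, ψ=both: (φ ∧ ψ) → φ = both.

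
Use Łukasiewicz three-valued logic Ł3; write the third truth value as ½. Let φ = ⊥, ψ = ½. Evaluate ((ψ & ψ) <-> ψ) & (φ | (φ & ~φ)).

ψ & ψ = ½ & ½ = ½
(ψ & ψ) <-> ψ = ½ <-> ½ = ⊤  [1 − |½−½|]
~φ = ~⊥ = ⊤
φ & ~φ = ⊥ & ⊤ = ⊥
φ | (φ & ~φ) = ⊥ | ⊥ = ⊥
((ψ & ψ) <-> ψ) & (φ | (φ & ~φ)) = ⊤ & ⊥ = ⊥

⊥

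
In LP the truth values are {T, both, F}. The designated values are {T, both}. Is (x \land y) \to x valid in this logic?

Every assignment of x, y over {T, both, F} gives a value in {T, both}.
In particular, with x=both, y=both: (x \land y) \to x = both.

Yes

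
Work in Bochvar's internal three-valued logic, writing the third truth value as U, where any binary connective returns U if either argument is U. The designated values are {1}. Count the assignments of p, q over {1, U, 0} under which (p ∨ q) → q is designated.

Designated under: (p=1, q=1); (p=0, q=1); (p=0, q=0).

3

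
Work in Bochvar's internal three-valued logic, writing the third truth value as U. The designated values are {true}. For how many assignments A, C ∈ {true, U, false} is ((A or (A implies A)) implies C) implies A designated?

Designated under: (A=true, C=true); (A=true, C=false); (A=false, C=false).

3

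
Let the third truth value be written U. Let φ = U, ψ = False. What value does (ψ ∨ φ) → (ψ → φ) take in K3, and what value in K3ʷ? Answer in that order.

In K3: ψ ∨ φ = False ∨ U = U
ψ → φ = False → U = True  [¬False ∨ U]
(ψ ∨ φ) → (ψ → φ) = U → True = True
In K3ʷ: ψ ∨ φ = False ∨ U = U
ψ → φ = False → U = U  [any arg is the third value ⇒ result is the third value]
(ψ ∨ φ) → (ψ → φ) = U → U = U
They differ because K3 and K3ʷ treat U differently under the binary connectives.

True; U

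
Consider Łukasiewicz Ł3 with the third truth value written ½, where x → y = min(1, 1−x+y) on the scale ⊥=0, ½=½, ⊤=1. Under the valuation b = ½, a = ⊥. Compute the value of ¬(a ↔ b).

a ↔ b = ⊥ ↔ ½ = ½  [1 − |0−½|]
¬(a ↔ b) = ¬½ = ½

½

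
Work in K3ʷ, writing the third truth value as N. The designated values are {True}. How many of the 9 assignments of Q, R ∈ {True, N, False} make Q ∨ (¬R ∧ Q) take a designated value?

Designated under: (Q=True, R=True); (Q=True, R=False).

2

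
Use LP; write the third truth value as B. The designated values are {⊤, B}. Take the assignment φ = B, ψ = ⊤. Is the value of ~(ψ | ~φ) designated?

~φ = ~B = B
ψ | ~φ = ⊤ | B = ⊤
~(ψ | ~φ) = ~⊤ = ⊥
⊥ ∉ {⊤, B}.

No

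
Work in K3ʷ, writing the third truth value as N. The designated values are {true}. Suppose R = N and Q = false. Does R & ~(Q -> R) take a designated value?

Q -> R = false -> N = N  [any arg is the third value ⇒ result is the third value]
~(Q -> R) = ~N = N
R & ~(Q -> R) = N & N = N
N ∉ {true}.

No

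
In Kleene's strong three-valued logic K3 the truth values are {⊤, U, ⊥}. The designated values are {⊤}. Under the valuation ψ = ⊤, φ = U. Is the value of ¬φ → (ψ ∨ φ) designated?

Yes

¬φ = ¬U = U
ψ ∨ φ = ⊤ ∨ U = ⊤
¬φ → (ψ ∨ φ) = U → ⊤ = ⊤
⊤ ∈ {⊤}.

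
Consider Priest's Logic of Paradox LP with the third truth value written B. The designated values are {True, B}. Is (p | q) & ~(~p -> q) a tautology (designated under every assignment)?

Countermodel: p=True, q=True gives False, which is not designated.

No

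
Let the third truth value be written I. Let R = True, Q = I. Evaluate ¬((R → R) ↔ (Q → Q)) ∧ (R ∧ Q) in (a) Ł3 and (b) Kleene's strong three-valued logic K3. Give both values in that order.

In Ł3: R → R = True → True = True
Q → Q = I → I = True  [min(1, 1−½+½)]
(R → R) ↔ (Q → Q) = True ↔ True = True
¬((R → R) ↔ (Q → Q)) = ¬True = False
R ∧ Q = True ∧ I = I
¬((R → R) ↔ (Q → Q)) ∧ (R ∧ Q) = False ∧ I = False
In Kleene's strong three-valued logic K3: R → R = True → True = True
Q → Q = I → I = I  [¬I ∨ I]
(R → R) ↔ (Q → Q) = True ↔ I = I
¬((R → R) ↔ (Q → Q)) = ¬I = I
R ∧ Q = True ∧ I = I
¬((R → R) ↔ (Q → Q)) ∧ (R ∧ Q) = I ∧ I = I
They differ because Ł3 and Kleene's strong three-valued logic K3 treat I differently under implication.

False; I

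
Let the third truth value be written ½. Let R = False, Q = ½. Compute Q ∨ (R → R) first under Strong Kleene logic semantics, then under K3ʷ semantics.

True; ½

In Strong Kleene logic: R → R = False → False = True
Q ∨ (R → R) = ½ ∨ True = True
In K3ʷ: R → R = False → False = True
Q ∨ (R → R) = ½ ∨ True = ½
They differ because Strong Kleene logic and K3ʷ treat ½ differently under the binary connectives.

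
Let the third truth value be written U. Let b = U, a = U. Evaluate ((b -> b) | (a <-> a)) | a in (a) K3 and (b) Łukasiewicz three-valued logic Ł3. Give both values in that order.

In K3: b -> b = U -> U = U
a <-> a = U <-> U = U
(b -> b) | (a <-> a) = U | U = U
((b -> b) | (a <-> a)) | a = U | U = U
In Łukasiewicz three-valued logic Ł3: b -> b = U -> U = 1  [min(1, 1−½+½)]
a <-> a = U <-> U = 1
(b -> b) | (a <-> a) = 1 | 1 = 1
((b -> b) | (a <-> a)) | a = 1 | U = 1
They differ because K3 and Łukasiewicz three-valued logic Ł3 treat U differently under implication.

U; 1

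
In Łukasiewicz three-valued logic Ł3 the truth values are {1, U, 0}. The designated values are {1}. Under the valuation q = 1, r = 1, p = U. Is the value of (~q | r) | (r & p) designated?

Yes

~q = ~1 = 0
~q | r = 0 | 1 = 1
r & p = 1 & U = U
(~q | r) | (r & p) = 1 | U = 1
1 ∈ {1}.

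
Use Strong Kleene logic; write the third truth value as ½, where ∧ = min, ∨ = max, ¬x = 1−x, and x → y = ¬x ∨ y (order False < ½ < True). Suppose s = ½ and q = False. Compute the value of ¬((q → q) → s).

½

q → q = False → False = True
(q → q) → s = True → ½ = ½  [¬True ∨ ½]
¬((q → q) → s) = ¬½ = ½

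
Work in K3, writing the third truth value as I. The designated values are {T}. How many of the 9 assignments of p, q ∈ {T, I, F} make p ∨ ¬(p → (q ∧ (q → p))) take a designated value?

3

Designated under: (p=T, q=T); (p=T, q=I); (p=T, q=F).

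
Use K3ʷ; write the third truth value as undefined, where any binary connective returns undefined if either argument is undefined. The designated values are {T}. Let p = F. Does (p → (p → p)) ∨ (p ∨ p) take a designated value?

Yes

p → p = F → F = T
p → (p → p) = F → T = T
p ∨ p = F ∨ F = F
(p → (p → p)) ∨ (p ∨ p) = T ∨ F = T
T ∈ {T}.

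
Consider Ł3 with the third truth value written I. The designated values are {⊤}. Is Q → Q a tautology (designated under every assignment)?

Every assignment of Q over {⊤, I, ⊥} gives a value in {⊤}.
In particular, with Q=I: Q → Q = ⊤.

Yes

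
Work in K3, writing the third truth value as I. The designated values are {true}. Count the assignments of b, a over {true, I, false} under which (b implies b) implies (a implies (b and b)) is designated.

5

Of the 9 assignments, 5 give a value in {true}.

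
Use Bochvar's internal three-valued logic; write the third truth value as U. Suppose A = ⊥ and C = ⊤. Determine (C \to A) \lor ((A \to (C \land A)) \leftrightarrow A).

⊥

C \to A = ⊤ \to ⊥ = ⊥
C \land A = ⊤ \land ⊥ = ⊥
A \to (C \land A) = ⊥ \to ⊥ = ⊤
(A \to (C \land A)) \leftrightarrow A = ⊤ \leftrightarrow ⊥ = ⊥
(C \to A) \lor ((A \to (C \land A)) \leftrightarrow A) = ⊥ \lor ⊥ = ⊥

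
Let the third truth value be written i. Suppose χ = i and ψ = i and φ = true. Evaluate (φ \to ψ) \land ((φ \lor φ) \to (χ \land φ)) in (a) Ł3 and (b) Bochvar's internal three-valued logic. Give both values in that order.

i; i

In Ł3: φ \to ψ = true \to i = i  [min(1, 1−1+½)]
φ \lor φ = true \lor true = true
χ \land φ = i \land true = i
(φ \lor φ) \to (χ \land φ) = true \to i = i
(φ \to ψ) \land ((φ \lor φ) \to (χ \land φ)) = i \land i = i
In Bochvar's internal three-valued logic: φ \to ψ = true \to i = i  [any arg is the third value ⇒ result is the third value]
φ \lor φ = true \lor true = true
χ \land φ = i \land true = i
(φ \lor φ) \to (χ \land φ) = true \to i = i
(φ \to ψ) \land ((φ \lor φ) \to (χ \land φ)) = i \land i = i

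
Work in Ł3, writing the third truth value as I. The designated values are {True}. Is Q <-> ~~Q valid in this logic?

Every assignment of Q over {True, I, False} gives a value in {True}.
In particular, with Q=I: Q <-> ~~Q = True.

Yes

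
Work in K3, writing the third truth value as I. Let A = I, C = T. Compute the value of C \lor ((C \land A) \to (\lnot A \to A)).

C \land A = T \land I = I
\lnot A = \lnot I = I
\lnot A \to A = I \to I = I  [\lnot I \lor I]
(C \land A) \to (\lnot A \to A) = I \to I = I
C \lor ((C \land A) \to (\lnot A \to A)) = T \lor I = T

T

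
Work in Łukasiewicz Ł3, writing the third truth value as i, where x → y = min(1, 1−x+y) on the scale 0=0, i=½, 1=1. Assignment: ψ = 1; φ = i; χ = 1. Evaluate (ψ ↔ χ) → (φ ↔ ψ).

ψ ↔ χ = 1 ↔ 1 = 1
φ ↔ ψ = i ↔ 1 = i  [1 − |½−1|]
(ψ ↔ χ) → (φ ↔ ψ) = 1 → i = i

i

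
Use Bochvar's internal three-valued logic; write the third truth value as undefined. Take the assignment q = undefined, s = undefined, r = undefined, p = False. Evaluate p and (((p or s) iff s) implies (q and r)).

p or s = False or undefined = undefined
(p or s) iff s = undefined iff undefined = undefined
q and r = undefined and undefined = undefined
((p or s) iff s) implies (q and r) = undefined implies undefined = undefined  [any arg is the third value ⇒ result is the third value]
p and (((p or s) iff s) implies (q and r)) = False and undefined = undefined

undefined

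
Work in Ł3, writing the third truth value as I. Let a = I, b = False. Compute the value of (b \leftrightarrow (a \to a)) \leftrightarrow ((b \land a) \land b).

True

a \to a = I \to I = True
b \leftrightarrow (a \to a) = False \leftrightarrow True = False
b \land a = False \land I = False
(b \land a) \land b = False \land False = False
(b \leftrightarrow (a \to a)) \leftrightarrow ((b \land a) \land b) = False \leftrightarrow False = True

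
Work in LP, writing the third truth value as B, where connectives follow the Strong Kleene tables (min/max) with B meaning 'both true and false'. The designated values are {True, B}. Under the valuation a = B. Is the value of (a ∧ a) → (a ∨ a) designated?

Yes

a ∧ a = B ∧ B = B
a ∨ a = B ∨ B = B
(a ∧ a) → (a ∨ a) = B → B = B  [¬B ∨ B]
B ∈ {True, B}.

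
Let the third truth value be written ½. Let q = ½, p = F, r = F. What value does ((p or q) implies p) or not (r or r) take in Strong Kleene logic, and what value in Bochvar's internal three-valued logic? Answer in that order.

In Strong Kleene logic: p or q = F or ½ = ½
(p or q) implies p = ½ implies F = ½  [not ½ or F]
r or r = F or F = F
not (r or r) = not F = T
((p or q) implies p) or not (r or r) = ½ or T = T
In Bochvar's internal three-valued logic: p or q = F or ½ = ½
(p or q) implies p = ½ implies F = ½
r or r = F or F = F
not (r or r) = not F = T
((p or q) implies p) or not (r or r) = ½ or T = ½
They differ because Strong Kleene logic and Bochvar's internal three-valued logic treat ½ differently under the binary connectives.

T; ½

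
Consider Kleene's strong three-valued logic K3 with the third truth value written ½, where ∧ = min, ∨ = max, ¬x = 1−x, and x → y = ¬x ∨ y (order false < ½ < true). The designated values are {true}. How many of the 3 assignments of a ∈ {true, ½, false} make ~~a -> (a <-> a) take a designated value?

2

a=true: true ✓
a=½: ½ ·
a=false: true ✓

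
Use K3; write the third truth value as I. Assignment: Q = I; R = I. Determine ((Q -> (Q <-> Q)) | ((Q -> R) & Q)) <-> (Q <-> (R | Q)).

I

Q <-> Q = I <-> I = I
Q -> (Q <-> Q) = I -> I = I  [~I | I]
Q -> R = I -> I = I
(Q -> R) & Q = I & I = I
(Q -> (Q <-> Q)) | ((Q -> R) & Q) = I | I = I
R | Q = I | I = I
Q <-> (R | Q) = I <-> I = I
((Q -> (Q <-> Q)) | ((Q -> R) & Q)) <-> (Q <-> (R | Q)) = I <-> I = I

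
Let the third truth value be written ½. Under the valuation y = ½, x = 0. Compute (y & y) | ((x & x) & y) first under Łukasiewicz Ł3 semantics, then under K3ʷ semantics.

½; ½

In Łukasiewicz Ł3: y & y = ½ & ½ = ½
x & x = 0 & 0 = 0
(x & x) & y = 0 & ½ = 0
(y & y) | ((x & x) & y) = ½ | 0 = ½
In K3ʷ: y & y = ½ & ½ = ½
x & x = 0 & 0 = 0
(x & x) & y = 0 & ½ = ½
(y & y) | ((x & x) & y) = ½ | ½ = ½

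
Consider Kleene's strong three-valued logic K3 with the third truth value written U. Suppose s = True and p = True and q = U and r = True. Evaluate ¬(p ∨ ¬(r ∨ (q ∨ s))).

q ∨ s = U ∨ True = True
r ∨ (q ∨ s) = True ∨ True = True
¬(r ∨ (q ∨ s)) = ¬True = False
p ∨ ¬(r ∨ (q ∨ s)) = True ∨ False = True
¬(p ∨ ¬(r ∨ (q ∨ s))) = ¬True = False

False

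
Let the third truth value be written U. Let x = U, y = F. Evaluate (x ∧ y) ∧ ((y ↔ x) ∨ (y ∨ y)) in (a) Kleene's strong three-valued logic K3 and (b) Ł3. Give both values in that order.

F; F

In Kleene's strong three-valued logic K3: x ∧ y = U ∧ F = F
y ↔ x = F ↔ U = U
y ∨ y = F ∨ F = F
(y ↔ x) ∨ (y ∨ y) = U ∨ F = U
(x ∧ y) ∧ ((y ↔ x) ∨ (y ∨ y)) = F ∧ U = F
In Ł3: x ∧ y = U ∧ F = F
y ↔ x = F ↔ U = U  [1 − |0−½|]
y ∨ y = F ∨ F = F
(y ↔ x) ∨ (y ∨ y) = U ∨ F = U
(x ∧ y) ∧ ((y ↔ x) ∨ (y ∨ y)) = F ∧ U = F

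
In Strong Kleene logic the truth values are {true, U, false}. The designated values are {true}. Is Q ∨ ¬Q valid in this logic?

Countermodel: Q=U gives U, which is not designated.

No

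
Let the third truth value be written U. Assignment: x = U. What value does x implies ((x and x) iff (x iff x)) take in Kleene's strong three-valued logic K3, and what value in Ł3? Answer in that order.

In Kleene's strong three-valued logic K3: x and x = U and U = U
x iff x = U iff U = U
(x and x) iff (x iff x) = U iff U = U
x implies ((x and x) iff (x iff x)) = U implies U = U  [not U or U]
In Ł3: x and x = U and U = U
x iff x = U iff U = 1  [1 − |½−½|]
(x and x) iff (x iff x) = U iff 1 = U
x implies ((x and x) iff (x iff x)) = U implies U = 1
They differ because Kleene's strong three-valued logic K3 and Ł3 treat U differently under implication.

U; 1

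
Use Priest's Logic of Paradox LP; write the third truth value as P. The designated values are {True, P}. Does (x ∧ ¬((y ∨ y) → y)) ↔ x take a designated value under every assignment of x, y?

No

Countermodel: x=True, y=True gives False, which is not designated.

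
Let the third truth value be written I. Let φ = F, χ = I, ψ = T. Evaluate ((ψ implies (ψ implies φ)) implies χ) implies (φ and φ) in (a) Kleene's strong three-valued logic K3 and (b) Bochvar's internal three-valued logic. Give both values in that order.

In Kleene's strong three-valued logic K3: ψ implies φ = T implies F = F
ψ implies (ψ implies φ) = T implies F = F
(ψ implies (ψ implies φ)) implies χ = F implies I = T  [not F or I]
φ and φ = F and F = F
((ψ implies (ψ implies φ)) implies χ) implies (φ and φ) = T implies F = F
In Bochvar's internal three-valued logic: ψ implies φ = T implies F = F
ψ implies (ψ implies φ) = T implies F = F
(ψ implies (ψ implies φ)) implies χ = F implies I = I
φ and φ = F and F = F
((ψ implies (ψ implies φ)) implies χ) implies (φ and φ) = I implies F = I
They differ because Kleene's strong three-valued logic K3 and Bochvar's internal three-valued logic treat I differently under the binary connectives.

F; I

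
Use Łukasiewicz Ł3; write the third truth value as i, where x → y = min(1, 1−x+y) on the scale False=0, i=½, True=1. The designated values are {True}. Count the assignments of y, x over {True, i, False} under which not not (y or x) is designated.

5

Of the 9 assignments, 5 give a value in {True}.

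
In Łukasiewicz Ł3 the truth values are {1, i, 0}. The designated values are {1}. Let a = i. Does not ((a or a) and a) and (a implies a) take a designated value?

a or a = i or i = i
(a or a) and a = i and i = i
not ((a or a) and a) = not i = i
a implies a = i implies i = 1  [min(1, 1−½+½)]
not ((a or a) and a) and (a implies a) = i and 1 = i
i ∉ {1}.

No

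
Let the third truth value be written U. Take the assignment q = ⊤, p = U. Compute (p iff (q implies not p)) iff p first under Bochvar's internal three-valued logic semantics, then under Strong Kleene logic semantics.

In Bochvar's internal three-valued logic: not p = not U = U
q implies not p = ⊤ implies U = U  [any arg is the third value ⇒ result is the third value]
p iff (q implies not p) = U iff U = U
(p iff (q implies not p)) iff p = U iff U = U
In Strong Kleene logic: not p = not U = U
q implies not p = ⊤ implies U = U
p iff (q implies not p) = U iff U = U
(p iff (q implies not p)) iff p = U iff U = U

U; U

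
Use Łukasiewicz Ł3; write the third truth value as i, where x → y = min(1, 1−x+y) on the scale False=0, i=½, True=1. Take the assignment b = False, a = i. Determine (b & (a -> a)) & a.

False

a -> a = i -> i = True  [min(1, 1−½+½)]
b & (a -> a) = False & True = False
(b & (a -> a)) & a = False & i = False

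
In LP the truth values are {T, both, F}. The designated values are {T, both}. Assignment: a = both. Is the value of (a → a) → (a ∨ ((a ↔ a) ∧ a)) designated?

a → a = both → both = both  [¬both ∨ both]
a ↔ a = both ↔ both = both
(a ↔ a) ∧ a = both ∧ both = both
a ∨ ((a ↔ a) ∧ a) = both ∨ both = both
(a → a) → (a ∨ ((a ↔ a) ∧ a)) = both → both = both
both ∈ {T, both}.

Yes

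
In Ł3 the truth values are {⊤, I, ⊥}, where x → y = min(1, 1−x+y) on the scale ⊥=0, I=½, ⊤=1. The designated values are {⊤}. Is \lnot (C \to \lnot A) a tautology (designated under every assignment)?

No

Countermodel: C=⊤, A=I gives I, which is not designated.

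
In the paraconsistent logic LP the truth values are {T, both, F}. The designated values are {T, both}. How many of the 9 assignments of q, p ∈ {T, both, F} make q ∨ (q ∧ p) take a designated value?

6

Of the 9 assignments, 6 give a value in {T, both}.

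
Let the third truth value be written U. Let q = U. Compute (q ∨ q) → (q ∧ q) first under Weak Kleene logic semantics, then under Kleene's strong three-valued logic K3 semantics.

In Weak Kleene logic: q ∨ q = U ∨ U = U
q ∧ q = U ∧ U = U
(q ∨ q) → (q ∧ q) = U → U = U  [any arg is the third value ⇒ result is the third value]
In Kleene's strong three-valued logic K3: q ∨ q = U ∨ U = U
q ∧ q = U ∧ U = U
(q ∨ q) → (q ∧ q) = U → U = U  [¬U ∨ U]

U; U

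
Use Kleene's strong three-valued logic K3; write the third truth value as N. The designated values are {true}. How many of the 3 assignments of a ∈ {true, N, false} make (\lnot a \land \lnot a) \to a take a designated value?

1

a=true: true ✓
a=N: N ·
a=false: false ·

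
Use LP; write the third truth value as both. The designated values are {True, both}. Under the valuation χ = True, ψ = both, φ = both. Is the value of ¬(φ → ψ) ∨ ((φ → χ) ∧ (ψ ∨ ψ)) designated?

Yes

φ → ψ = both → both = both
¬(φ → ψ) = ¬both = both
φ → χ = both → True = True
ψ ∨ ψ = both ∨ both = both
(φ → χ) ∧ (ψ ∨ ψ) = True ∧ both = both
¬(φ → ψ) ∨ ((φ → χ) ∧ (ψ ∨ ψ)) = both ∨ both = both
both ∈ {True, both}.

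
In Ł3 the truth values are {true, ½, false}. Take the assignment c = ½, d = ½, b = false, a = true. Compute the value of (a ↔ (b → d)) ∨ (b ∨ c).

b → d = false → ½ = true
a ↔ (b → d) = true ↔ true = true
b ∨ c = false ∨ ½ = ½
(a ↔ (b → d)) ∨ (b ∨ c) = true ∨ ½ = true

true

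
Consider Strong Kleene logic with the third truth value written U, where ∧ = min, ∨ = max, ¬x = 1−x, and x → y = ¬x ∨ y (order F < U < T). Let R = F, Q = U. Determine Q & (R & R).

F

R & R = F & F = F
Q & (R & R) = U & F = F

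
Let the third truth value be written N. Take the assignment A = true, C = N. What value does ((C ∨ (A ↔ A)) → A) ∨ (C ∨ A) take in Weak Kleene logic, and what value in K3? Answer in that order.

In Weak Kleene logic: A ↔ A = true ↔ true = true
C ∨ (A ↔ A) = N ∨ true = N
(C ∨ (A ↔ A)) → A = N → true = N  [any arg is the third value ⇒ result is the third value]
C ∨ A = N ∨ true = N
((C ∨ (A ↔ A)) → A) ∨ (C ∨ A) = N ∨ N = N
In K3: A ↔ A = true ↔ true = true
C ∨ (A ↔ A) = N ∨ true = true
(C ∨ (A ↔ A)) → A = true → true = true
C ∨ A = N ∨ true = true
((C ∨ (A ↔ A)) → A) ∨ (C ∨ A) = true ∨ true = true
They differ because Weak Kleene logic and K3 treat N differently under the binary connectives.

N; true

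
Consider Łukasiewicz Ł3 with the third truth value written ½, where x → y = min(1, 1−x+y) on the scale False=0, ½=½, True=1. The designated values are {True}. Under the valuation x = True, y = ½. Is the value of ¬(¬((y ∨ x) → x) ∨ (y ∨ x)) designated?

No

y ∨ x = ½ ∨ True = True
(y ∨ x) → x = True → True = True
¬((y ∨ x) → x) = ¬True = False
y ∨ x = ½ ∨ True = True
¬((y ∨ x) → x) ∨ (y ∨ x) = False ∨ True = True
¬(¬((y ∨ x) → x) ∨ (y ∨ x)) = ¬True = False
False ∉ {True}.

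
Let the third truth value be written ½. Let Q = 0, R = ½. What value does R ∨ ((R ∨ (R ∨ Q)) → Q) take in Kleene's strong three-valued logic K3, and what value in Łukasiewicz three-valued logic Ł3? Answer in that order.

In Kleene's strong three-valued logic K3: R ∨ Q = ½ ∨ 0 = ½
R ∨ (R ∨ Q) = ½ ∨ ½ = ½
(R ∨ (R ∨ Q)) → Q = ½ → 0 = ½
R ∨ ((R ∨ (R ∨ Q)) → Q) = ½ ∨ ½ = ½
In Łukasiewicz three-valued logic Ł3: R ∨ Q = ½ ∨ 0 = ½
R ∨ (R ∨ Q) = ½ ∨ ½ = ½
(R ∨ (R ∨ Q)) → Q = ½ → 0 = ½
R ∨ ((R ∨ (R ∨ Q)) → Q) = ½ ∨ ½ = ½

½; ½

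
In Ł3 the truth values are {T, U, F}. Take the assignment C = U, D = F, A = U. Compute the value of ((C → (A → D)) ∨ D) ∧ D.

F

A → D = U → F = U  [min(1, 1−½+0)]
C → (A → D) = U → U = T
(C → (A → D)) ∨ D = T ∨ F = T
((C → (A → D)) ∨ D) ∧ D = T ∧ F = F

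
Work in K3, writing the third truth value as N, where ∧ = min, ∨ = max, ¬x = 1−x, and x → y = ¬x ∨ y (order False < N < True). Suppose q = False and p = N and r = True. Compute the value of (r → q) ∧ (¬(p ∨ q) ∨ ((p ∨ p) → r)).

False

r → q = True → False = False
p ∨ q = N ∨ False = N
¬(p ∨ q) = ¬N = N
p ∨ p = N ∨ N = N
(p ∨ p) → r = N → True = True  [¬N ∨ True]
¬(p ∨ q) ∨ ((p ∨ p) → r) = N ∨ True = True
(r → q) ∧ (¬(p ∨ q) ∨ ((p ∨ p) → r)) = False ∧ True = False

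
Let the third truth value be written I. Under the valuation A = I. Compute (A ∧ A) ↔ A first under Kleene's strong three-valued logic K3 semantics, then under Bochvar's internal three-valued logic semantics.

I; I

In Kleene's strong three-valued logic K3: A ∧ A = I ∧ I = I
(A ∧ A) ↔ A = I ↔ I = I
In Bochvar's internal three-valued logic: A ∧ A = I ∧ I = I
(A ∧ A) ↔ A = I ↔ I = I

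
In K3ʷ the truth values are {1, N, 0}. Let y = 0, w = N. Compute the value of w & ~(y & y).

N

y & y = 0 & 0 = 0
~(y & y) = ~0 = 1
w & ~(y & y) = N & 1 = N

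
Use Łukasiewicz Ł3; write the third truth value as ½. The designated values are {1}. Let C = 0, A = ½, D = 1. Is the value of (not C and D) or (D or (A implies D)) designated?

not C = not 0 = 1
not C and D = 1 and 1 = 1
A implies D = ½ implies 1 = 1
D or (A implies D) = 1 or 1 = 1
(not C and D) or (D or (A implies D)) = 1 or 1 = 1
1 ∈ {1}.

Yes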